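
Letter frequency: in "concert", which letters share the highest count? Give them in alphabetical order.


Word: "concert"
Letter counts:
  'c': 2
  'e': 1
  'n': 1
  'o': 1
  'r': 1
  't': 1
Maximum count = 2
Most frequent = 'c' (2 times each)


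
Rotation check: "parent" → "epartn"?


Word: "parent", Candidate: "epartn"
Method: check if candidate is substring of word+word
"parentparent" contains "epartn"? No
Is rotation = No


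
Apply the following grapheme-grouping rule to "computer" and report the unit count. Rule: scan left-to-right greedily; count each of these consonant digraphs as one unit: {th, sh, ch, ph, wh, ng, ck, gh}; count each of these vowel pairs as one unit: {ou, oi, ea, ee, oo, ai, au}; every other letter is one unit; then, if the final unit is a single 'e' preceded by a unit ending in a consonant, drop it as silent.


Word: "computer" (8 letters)
Left-to-right scan:
  1. 'c' (letter)
  2. 'o' (letter)
  3. 'm' (letter)
  4. 'p' (letter)
  5. 'u' (letter)
  6. 't' (letter)
  7. 'e' (letter)
  8. 'r' (letter)
Units from scan: 8
Sound units = 8 units


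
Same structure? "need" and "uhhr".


Pattern of "need": [0, 1, 1, 2]
Pattern of "uhhr": [0, 1, 1, 2]
Patterns match
Same pattern = Yes


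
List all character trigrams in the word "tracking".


Word: "tracking" (length 8)
Number of trigrams = 8 - 3 + 1 = 6
  Position 0: "tra"
  Position 1: "rac"
  Position 2: "ack"
  Position 3: "cki"
  Position 4: "kin"
  Position 5: "ing"
Trigrams = "tra", "rac", "ack", "cki", "kin", "ing"


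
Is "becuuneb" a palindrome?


Word: "becuuneb"
Reversed: "benuuceb"
Forward == Backward? becuuneb != benuuceb
Palindrome = No


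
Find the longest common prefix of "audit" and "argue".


Word 1: "audit"
Word 2: "argue"
Comparing from start:
  Pos 0: 'a' == 'a'
  Pos 1: 'u' != 'r' (stop)
LCP = "a" (length 1)


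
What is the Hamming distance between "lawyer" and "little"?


Comparing character by character (same length = 6):
  Pos 0: 'l' vs 'l' =
  Pos 1: 'a' vs 'i' !=
  Pos 2: 'w' vs 't' !=
  Pos 3: 'y' vs 't' !=
  Pos 4: 'e' vs 'l' !=
  Pos 5: 'r' vs 'e' !=
Hamming distance = 5


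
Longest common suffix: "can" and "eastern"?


Word 1: "can"
Word 2: "eastern"
Comparing from end:
  Pos -1: 'n' == 'n'
  Pos -2: 'a' != 'r' (stop)
LCS = "n" (length 1)


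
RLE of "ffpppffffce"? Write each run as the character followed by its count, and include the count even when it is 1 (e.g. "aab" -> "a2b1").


String: "ffpppffffce"
Scanning for consecutive runs:
  'f' x 2
  'p' x 3
  'f' x 4
  'c' x 1
  'e' x 1
RLE = "f2p3f4c1e1"


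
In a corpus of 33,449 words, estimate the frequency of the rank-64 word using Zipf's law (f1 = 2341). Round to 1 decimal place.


Zipf's law: f(r) = f(1) / r
f(1) = 2341
f(64) = 2341 / 64
= 36.6 occurrences


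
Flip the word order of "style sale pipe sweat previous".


Original: "style sale pipe sweat previous"
Words (1..n): style | sale | pipe | sweat | previous
Reversed (n..1): previous | sweat | pipe | sale | style
Result = "previous sweat pipe sale style"


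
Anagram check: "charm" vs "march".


Word 1: "charm" → sorted: achmr
Word 2: "march" → sorted: achmr
Same letters? achmr == achmr
Anagram = Yes


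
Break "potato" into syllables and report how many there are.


Word: "potato"
Syllable breakdown: po / ta / to
Counting: 3 parts
= 3 syllables


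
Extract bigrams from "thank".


Word: "thank" (length 5)
Number of bigrams = 5 - 2 + 1 = 4
  Position 0: "th"
  Position 1: "ha"
  Position 2: "an"
  Position 3: "nk"
Bigrams = "th", "ha", "an", "nk"


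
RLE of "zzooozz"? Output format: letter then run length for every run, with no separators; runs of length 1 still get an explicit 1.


String: "zzooozz"
Scanning for consecutive runs:
  'z' x 2
  'o' x 3
  'z' x 2
RLE = "z2o3z2"


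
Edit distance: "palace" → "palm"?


Word 1: "palace" (length 6)
Word 2: "palm" (length 4)
One optimal edit sequence (insert/delete/substitute each cost 1):
  1. keep 'p'
  2. keep 'a'
  3. keep 'l'
  4. delete 'a'  (+1)
  5. delete 'c'  (+1)
  6. substitute 'e' -> 'm'  (+1)
Total edit operations: 3
Edit distance = 3


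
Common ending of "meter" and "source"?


Word 1: "meter"
Word 2: "source"
Comparing from end:
  Pos -1: 'r' != 'e' (stop)
LCS = "" (length 0)


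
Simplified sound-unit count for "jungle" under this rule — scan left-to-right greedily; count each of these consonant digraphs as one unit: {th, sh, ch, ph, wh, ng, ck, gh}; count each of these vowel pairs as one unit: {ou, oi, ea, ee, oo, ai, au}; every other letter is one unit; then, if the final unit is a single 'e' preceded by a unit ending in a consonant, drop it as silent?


Word: "jungle" (6 letters)
Left-to-right scan:
  1. 'j' (letter)
  2. 'u' (letter)
  3. 'ng' (digraph)
  4. 'l' (letter)
  5. 'e' (letter)
Units from scan: 5
Final unit is 'e' after a consonant -> drop as silent (-1)
Sound units = 4 units


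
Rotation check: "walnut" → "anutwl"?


Word: "walnut", Candidate: "anutwl"
Method: check if candidate is substring of word+word
"walnutwalnut" contains "anutwl"? No
Is rotation = No


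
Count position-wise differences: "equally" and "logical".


Comparing character by character (same length = 7):
  Pos 0: 'e' vs 'l' !=
  Pos 1: 'q' vs 'o' !=
  Pos 2: 'u' vs 'g' !=
  Pos 3: 'a' vs 'i' !=
  Pos 4: 'l' vs 'c' !=
  Pos 5: 'l' vs 'a' !=
  Pos 6: 'y' vs 'l' !=
Hamming distance = 7


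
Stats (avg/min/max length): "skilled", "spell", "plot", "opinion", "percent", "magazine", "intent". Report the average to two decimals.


Lengths: "skilled"=7, "spell"=5, "plot"=4, "opinion"=7, "percent"=7, "magazine"=8, "intent"=6
Sum = 44, Count = 7
Average = 44/7 = 6.29
= avg=6.29, min=4, max=8


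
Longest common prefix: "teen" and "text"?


Word 1: "teen"
Word 2: "text"
Comparing from start:
  Pos 0: 't' == 't'
  Pos 1: 'e' == 'e'
  Pos 2: 'e' != 'x' (stop)
LCP = "te" (length 2)


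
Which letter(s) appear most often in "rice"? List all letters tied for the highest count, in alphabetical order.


Word: "rice"
Letter counts:
  'c': 1
  'e': 1
  'i': 1
  'r': 1
Maximum count = 1
Most frequent = 'c', 'e', 'i', 'r' (1 time each)


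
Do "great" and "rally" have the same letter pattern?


Pattern of "great": [0, 1, 2, 3, 4]
Pattern of "rally": [0, 1, 2, 2, 3]
Patterns do not match
Same pattern = No


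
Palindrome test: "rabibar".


Word: "rabibar"
Reversed: "rabibar"
Forward == Backward? rabibar == rabibar
Palindrome = Yes


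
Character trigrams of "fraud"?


Word: "fraud" (length 5)
Number of trigrams = 5 - 3 + 1 = 3
  Position 0: "fra"
  Position 1: "rau"
  Position 2: "aud"
Trigrams = "fra", "rau", "aud"


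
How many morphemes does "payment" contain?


Word: "payment"
Morphemes: pay + -ment
Each morpheme carries meaning
= 2 morphemes


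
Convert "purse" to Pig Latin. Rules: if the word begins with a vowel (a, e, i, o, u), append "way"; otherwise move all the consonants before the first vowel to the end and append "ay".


Word: "purse"
Starts with consonant(s) → move to end, add 'ay'
Consonant cluster: "p"
Pig Latin = "ursepay"


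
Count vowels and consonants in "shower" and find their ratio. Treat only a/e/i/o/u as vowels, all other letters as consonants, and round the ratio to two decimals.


Word: "shower"
Vowels (a,e,i,o,u): 2
Consonants: 4
Ratio = 2/4
= 0.50


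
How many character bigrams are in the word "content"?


Word: "content" (length 7)
Number of 2-grams = length - 2 + 1 = 7 - 2 + 1
= 6


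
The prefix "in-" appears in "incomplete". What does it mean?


Prefix: in-
Example: incomplete (in- + complete)
Meaning = not / into


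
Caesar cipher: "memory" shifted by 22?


Word: "memory"
Shift: 22
Each letter → (letter + shift) mod 26:
  'm' (12) + 22 = 8 → 'i'
  'e' (4) + 22 = 0 → 'a'
  'm' (12) + 22 = 8 → 'i'
  'o' (14) + 22 = 10 → 'k'
  'r' (17) + 22 = 13 → 'n'
  'y' (24) + 22 = 20 → 'u'
Result = "iaiknu"


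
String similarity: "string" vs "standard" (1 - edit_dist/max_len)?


Word 1: "string" (length 6)
Word 2: "standard" (length 8)
One optimal edit sequence:
  1. keep 's'
  2. keep 't'
  3. insert 'a'  (+1)
  4. insert 'n'  (+1)
  5. substitute 'r' -> 'd'  (+1)
  6. substitute 'i' -> 'a'  (+1)
  7. substitute 'n' -> 'r'  (+1)
  8. substitute 'g' -> 'd'  (+1)
Edit distance = 6
Max length = max(6, 8) = 8
Similarity = 1 - 6/8
= 0.2500


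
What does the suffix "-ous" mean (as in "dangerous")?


Suffix: -ous
Example: dangerous (danger + -ous)
Meaning = having quality of


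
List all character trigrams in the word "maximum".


Word: "maximum" (length 7)
Number of trigrams = 7 - 3 + 1 = 5
  Position 0: "max"
  Position 1: "axi"
  Position 2: "xim"
  Position 3: "imu"
  Position 4: "mum"
Trigrams = "max", "axi", "xim", "imu", "mum"


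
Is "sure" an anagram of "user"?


Word 1: "user" → sorted: ersu
Word 2: "sure" → sorted: ersu
Same letters? ersu == ersu
Anagram = Yes


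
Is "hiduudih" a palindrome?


Word: "hiduudih"
Reversed: "hiduudih"
Forward == Backward? hiduudih == hiduudih
Palindrome = Yes


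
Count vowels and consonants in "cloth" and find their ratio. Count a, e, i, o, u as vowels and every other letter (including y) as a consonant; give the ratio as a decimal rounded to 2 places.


Word: "cloth"
Vowels (a,e,i,o,u): 1
Consonants: 4
Ratio = 1/4
= 0.25


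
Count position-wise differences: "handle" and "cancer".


Comparing character by character (same length = 6):
  Pos 0: 'h' vs 'c' !=
  Pos 1: 'a' vs 'a' =
  Pos 2: 'n' vs 'n' =
  Pos 3: 'd' vs 'c' !=
  Pos 4: 'l' vs 'e' !=
  Pos 5: 'e' vs 'r' !=
Hamming distance = 4


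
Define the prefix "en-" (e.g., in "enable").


Prefix: en-
Example: enable = en- + able
Meaning = cause to / put into


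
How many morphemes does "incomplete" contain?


Word: "incomplete"
Morphemes: in- | complete
Each morpheme carries meaning
= 2 morphemes


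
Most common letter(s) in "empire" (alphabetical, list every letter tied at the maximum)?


Word: "empire"
Letter counts:
  'e': 2
  'i': 1
  'm': 1
  'p': 1
  'r': 1
Maximum count = 2
Most frequent = 'e' (2 times each)


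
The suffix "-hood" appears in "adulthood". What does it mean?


Suffix: -hood
Example: adulthood = adult + -hood
Meaning = state / condition


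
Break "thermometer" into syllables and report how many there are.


Word: "thermometer"
Syllable breakdown: ther | mom | e | ter
Counting: 4 parts
= 4 syllables


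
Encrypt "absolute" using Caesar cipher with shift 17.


Word: "absolute"
Shift: 17
Each letter → (letter + shift) mod 26:
  'a' (0) + 17 = 17 → 'r'
  'b' (1) + 17 = 18 → 's'
  's' (18) + 17 = 9 → 'j'
  'o' (14) + 17 = 5 → 'f'
  'l' (11) + 17 = 2 → 'c'
  'u' (20) + 17 = 11 → 'l'
  't' (19) + 17 = 10 → 'k'
  'e' (4) + 17 = 21 → 'v'
Result = "rsjfclkv"


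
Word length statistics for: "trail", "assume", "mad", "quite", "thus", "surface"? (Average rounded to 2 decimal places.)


Lengths: "trail"=5, "assume"=6, "mad"=3, "quite"=5, "thus"=4, "surface"=7
Sum = 30, Count = 6
Average = 30/6 = 5.00
= avg=5.00, min=3, max=7


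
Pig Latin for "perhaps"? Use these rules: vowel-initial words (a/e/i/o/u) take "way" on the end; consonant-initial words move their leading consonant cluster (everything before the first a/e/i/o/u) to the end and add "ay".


Word: "perhaps"
Starts with consonant(s) → move to end, add 'ay'
Consonant cluster: "p"
Pig Latin = "erhapspay"


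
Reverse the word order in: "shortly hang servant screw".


Original: "shortly hang servant screw"
Words (1..n): shortly | hang | servant | screw
Reversed (n..1): screw | servant | hang | shortly
Result = "screw servant hang shortly"


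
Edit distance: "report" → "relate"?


Word 1: "report" (length 6)
Word 2: "relate" (length 6)
One optimal edit sequence (insert/delete/substitute each cost 1):
  1. keep 'r'
  2. keep 'e'
  3. substitute 'p' -> 'l'  (+1)
  4. substitute 'o' -> 'a'  (+1)
  5. substitute 'r' -> 't'  (+1)
  6. substitute 't' -> 'e'  (+1)
Total edit operations: 4
Edit distance = 4


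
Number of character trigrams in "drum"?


Word: "drum" (length 4)
Number of 3-grams = length - 3 + 1 = 4 - 3 + 1
= 2


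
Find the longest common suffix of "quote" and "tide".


Word 1: "quote"
Word 2: "tide"
Comparing from end:
  Pos -1: 'e' == 'e'
  Pos -2: 't' != 'd' (stop)
LCS = "e" (length 1)


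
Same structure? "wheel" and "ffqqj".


Pattern of "wheel": [0, 1, 2, 2, 3]
Pattern of "ffqqj": [0, 0, 1, 1, 2]
Patterns do not match
Same pattern = No


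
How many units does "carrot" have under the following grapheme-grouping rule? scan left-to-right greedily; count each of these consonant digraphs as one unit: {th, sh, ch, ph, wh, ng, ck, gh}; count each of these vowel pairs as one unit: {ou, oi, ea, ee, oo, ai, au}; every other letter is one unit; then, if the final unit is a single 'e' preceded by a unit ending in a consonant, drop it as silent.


Word: "carrot" (6 letters)
Left-to-right scan:
  [1] 'c' (letter)
  [2] 'a' (letter)
  [3] 'r' (letter)
  [4] 'r' (letter)
  [5] 'o' (letter)
  [6] 't' (letter)
Units from scan: 6
Sound units = 6 units


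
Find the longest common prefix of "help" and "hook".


Word 1: "help"
Word 2: "hook"
Comparing from start:
  Pos 0: 'h' == 'h'
  Pos 1: 'e' != 'o' (stop)
LCP = "h" (length 1)


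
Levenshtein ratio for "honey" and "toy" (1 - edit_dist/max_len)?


Word 1: "honey" (length 5)
Word 2: "toy" (length 3)
One optimal edit sequence:
  1. substitute 'h' -> 't'  (+1)
  2. keep 'o'
  3. delete 'n'  (+1)
  4. delete 'e'  (+1)
  5. keep 'y'
Edit distance = 3
Max length = max(5, 3) = 5
Similarity = 1 - 3/5
= 0.4000


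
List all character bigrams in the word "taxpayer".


Word: "taxpayer" (length 8)
Number of bigrams = 8 - 2 + 1 = 7
  Position 0: "ta"
  Position 1: "ax"
  Position 2: "xp"
  Position 3: "pa"
  Position 4: "ay"
  Position 5: "ye"
  Position 6: "er"
Bigrams = "ta", "ax", "xp", "pa", "ay", "ye", "er"


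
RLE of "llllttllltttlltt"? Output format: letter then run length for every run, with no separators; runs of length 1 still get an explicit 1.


String: "llllttllltttlltt"
Scanning for consecutive runs:
  'l' x 4
  't' x 2
  'l' x 3
  't' x 3
  'l' x 2
  't' x 2
RLE = "l4t2l3t3l2t2"


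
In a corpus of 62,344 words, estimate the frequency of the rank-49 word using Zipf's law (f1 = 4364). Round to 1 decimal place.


Zipf's law: f(r) = f(1) / r
f(1) = 4364
f(49) = 4364 / 49
= 89.1 occurrences


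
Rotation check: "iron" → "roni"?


Word: "iron", Candidate: "roni"
Method: check if candidate is substring of word+word
"ironiron" contains "roni"? Yes
Is rotation = Yes


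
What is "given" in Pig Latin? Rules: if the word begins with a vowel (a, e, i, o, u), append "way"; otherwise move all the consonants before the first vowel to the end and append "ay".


Word: "given"
Starts with consonant(s) → move to end, add 'ay'
Consonant cluster: "g"
Pig Latin = "ivengay"


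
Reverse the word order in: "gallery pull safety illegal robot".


Original: "gallery pull safety illegal robot"
Words (1..n): gallery | pull | safety | illegal | robot
Reversed (n..1): robot | illegal | safety | pull | gallery
Result = "robot illegal safety pull gallery"


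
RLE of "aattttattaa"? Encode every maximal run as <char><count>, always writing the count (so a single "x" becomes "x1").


String: "aattttattaa"
Scanning for consecutive runs:
  'a' x 2
  't' x 4
  'a' x 1
  't' x 2
  'a' x 2
RLE = "a2t4a1t2a2"


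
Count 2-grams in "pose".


Word: "pose" (length 4)
Number of 2-grams = length - 2 + 1 = 4 - 2 + 1
= 3


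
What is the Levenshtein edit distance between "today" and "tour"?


Word 1: "today" (length 5)
Word 2: "tour" (length 4)
One optimal edit sequence (insert/delete/substitute each cost 1):
  1. keep 't'
  2. keep 'o'
  3. delete 'd'  (+1)
  4. substitute 'a' -> 'u'  (+1)
  5. substitute 'y' -> 'r'  (+1)
Total edit operations: 3
Edit distance = 3


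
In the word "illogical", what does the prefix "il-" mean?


Prefix: il-
As in: illogical -> il- + logical
Meaning = not


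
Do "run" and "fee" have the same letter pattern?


Pattern of "run": [0, 1, 2]
Pattern of "fee": [0, 1, 1]
Patterns do not match
Same pattern = No


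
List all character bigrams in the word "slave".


Word: "slave" (length 5)
Number of bigrams = 5 - 2 + 1 = 4
  Position 0: "sl"
  Position 1: "la"
  Position 2: "av"
  Position 3: "ve"
Bigrams = "sl", "la", "av", "ve"


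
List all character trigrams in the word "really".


Word: "really" (length 6)
Number of trigrams = 6 - 3 + 1 = 4
  Position 0: "rea"
  Position 1: "eal"
  Position 2: "all"
  Position 3: "lly"
Trigrams = "rea", "eal", "all", "lly"


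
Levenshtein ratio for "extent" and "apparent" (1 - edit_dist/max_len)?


Word 1: "extent" (length 6)
Word 2: "apparent" (length 8)
One optimal edit sequence:
  1. insert 'a'  (+1)
  2. insert 'p'  (+1)
  3. substitute 'e' -> 'p'  (+1)
  4. substitute 'x' -> 'a'  (+1)
  5. substitute 't' -> 'r'  (+1)
  6. keep 'e'
  7. keep 'n'
  8. keep 't'
Edit distance = 5
Max length = max(6, 8) = 8
Similarity = 1 - 5/8
= 0.3750


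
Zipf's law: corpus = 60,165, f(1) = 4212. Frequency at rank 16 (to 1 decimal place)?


Zipf's law: f(r) = f(1) / r
f(1) = 4212
f(16) = 4212 / 16
= 263.3 occurrences


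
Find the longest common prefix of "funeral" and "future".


Word 1: "funeral"
Word 2: "future"
Comparing from start:
  Pos 0: 'f' == 'f'
  Pos 1: 'u' == 'u'
  Pos 2: 'n' != 't' (stop)
LCP = "fu" (length 2)


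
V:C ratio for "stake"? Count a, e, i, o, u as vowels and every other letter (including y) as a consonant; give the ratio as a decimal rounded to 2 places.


Word: "stake"
Vowels (a,e,i,o,u): 2
Consonants: 3
Ratio = 2/3
= 0.67


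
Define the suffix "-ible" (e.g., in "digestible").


Suffix: -ible
As in: digestible -> digest + -ible
Meaning = capable of


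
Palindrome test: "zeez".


Word: "zeez"
Reversed: "zeez"
Forward == Backward? zeez == zeez
Palindrome = Yes


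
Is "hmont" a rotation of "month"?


Word: "month", Candidate: "hmont"
Method: check if candidate is substring of word+word
"monthmonth" contains "hmont"? Yes
Is rotation = Yes


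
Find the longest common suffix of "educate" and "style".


Word 1: "educate"
Word 2: "style"
Comparing from end:
  Pos -1: 'e' == 'e'
  Pos -2: 't' != 'l' (stop)
LCS = "e" (length 1)


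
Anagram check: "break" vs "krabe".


Word 1: "break" → sorted: abekr
Word 2: "krabe" → sorted: abekr
Same letters? abekr == abekr
Anagram = Yes


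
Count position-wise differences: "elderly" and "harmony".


Comparing character by character (same length = 7):
  Pos 0: 'e' vs 'h' !=
  Pos 1: 'l' vs 'a' !=
  Pos 2: 'd' vs 'r' !=
  Pos 3: 'e' vs 'm' !=
  Pos 4: 'r' vs 'o' !=
  Pos 5: 'l' vs 'n' !=
  Pos 6: 'y' vs 'y' =
Hamming distance = 6


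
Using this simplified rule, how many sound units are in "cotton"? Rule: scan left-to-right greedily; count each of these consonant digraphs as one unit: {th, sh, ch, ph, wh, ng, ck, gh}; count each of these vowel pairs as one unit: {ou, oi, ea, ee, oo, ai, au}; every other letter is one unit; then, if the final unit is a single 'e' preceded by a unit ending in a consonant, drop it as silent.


Word: "cotton" (6 letters)
Left-to-right scan:
  (1) 'c' (letter)
  (2) 'o' (letter)
  (3) 't' (letter)
  (4) 't' (letter)
  (5) 'o' (letter)
  (6) 'n' (letter)
Units from scan: 6
Sound units = 6 units


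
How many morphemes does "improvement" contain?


Word: "improvement"
Morphemes: improve / -ment
Each morpheme carries meaning
= 2 morphemes


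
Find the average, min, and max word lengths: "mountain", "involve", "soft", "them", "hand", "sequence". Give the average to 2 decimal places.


Lengths: "mountain"=8, "involve"=7, "soft"=4, "them"=4, "hand"=4, "sequence"=8
Sum = 35, Count = 6
Average = 35/6 = 5.83
= avg=5.83, min=4, max=8


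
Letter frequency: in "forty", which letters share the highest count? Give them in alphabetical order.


Word: "forty"
Letter counts:
  'f': 1
  'o': 1
  'r': 1
  't': 1
  'y': 1
Maximum count = 1
Most frequent = 'f', 'o', 'r', 't', 'y' (1 time each)


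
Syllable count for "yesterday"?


Word: "yesterday"
Syllable breakdown: yes · ter · day
Counting: 3 parts
= 3 syllables


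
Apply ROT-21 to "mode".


Word: "mode"
Shift: 21
Each letter → (letter + shift) mod 26:
  'm' (12) + 21 = 7 → 'h'
  'o' (14) + 21 = 9 → 'j'
  'd' (3) + 21 = 24 → 'y'
  'e' (4) + 21 = 25 → 'z'
Result = "hjyz"


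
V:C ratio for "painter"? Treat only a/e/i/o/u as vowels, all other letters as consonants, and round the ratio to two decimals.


Word: "painter"
Vowels (a,e,i,o,u): 3
Consonants: 4
Ratio = 3/4
= 0.75


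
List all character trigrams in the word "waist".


Word: "waist" (length 5)
Number of trigrams = 5 - 3 + 1 = 3
  Position 0: "wai"
  Position 1: "ais"
  Position 2: "ist"
Trigrams = "wai", "ais", "ist"


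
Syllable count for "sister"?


Word: "sister"
Syllable breakdown: sis · ter
Counting: 2 parts
= 2 syllables


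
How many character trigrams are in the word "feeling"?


Word: "feeling" (length 7)
Number of 3-grams = length - 3 + 1 = 7 - 3 + 1
= 5


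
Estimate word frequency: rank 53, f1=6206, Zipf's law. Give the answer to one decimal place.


Zipf's law: f(r) = f(1) / r
f(1) = 6206
f(53) = 6206 / 53
= 117.1 occurrences


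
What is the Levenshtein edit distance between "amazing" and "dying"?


Word 1: "amazing" (length 7)
Word 2: "dying" (length 5)
One optimal edit sequence (insert/delete/substitute each cost 1):
  1. delete 'a'  (+1)
  2. delete 'm'  (+1)
  3. substitute 'a' -> 'd'  (+1)
  4. substitute 'z' -> 'y'  (+1)
  5. keep 'i'
  6. keep 'n'
  7. keep 'g'
Total edit operations: 4
Edit distance = 4


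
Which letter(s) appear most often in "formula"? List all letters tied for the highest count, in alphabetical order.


Word: "formula"
Letter counts:
  'a': 1
  'f': 1
  'l': 1
  'm': 1
  'o': 1
  'r': 1
  'u': 1
Maximum count = 1
Most frequent = 'a', 'f', 'l', 'm', 'o', 'r', 'u' (1 time each)


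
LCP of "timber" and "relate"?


Word 1: "timber"
Word 2: "relate"
Comparing from start:
  Pos 0: 't' != 'r' (stop)
LCP = "" (length 0)


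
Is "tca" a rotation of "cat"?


Word: "cat", Candidate: "tca"
Method: check if candidate is substring of word+word
"catcat" contains "tca"? Yes
Is rotation = Yes


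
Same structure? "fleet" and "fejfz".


Pattern of "fleet": [0, 1, 2, 2, 3]
Pattern of "fejfz": [0, 1, 2, 0, 3]
Patterns do not match
Same pattern = No


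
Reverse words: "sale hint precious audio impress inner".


Original: "sale hint precious audio impress inner"
Words (1..n): sale | hint | precious | audio | impress | inner
Reversed (n..1): inner | impress | audio | precious | hint | sale
Result = "inner impress audio precious hint sale"


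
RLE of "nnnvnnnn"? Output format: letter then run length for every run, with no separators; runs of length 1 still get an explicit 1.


String: "nnnvnnnn"
Scanning for consecutive runs:
  'n' x 3
  'v' x 1
  'n' x 4
RLE = "n3v1n4"


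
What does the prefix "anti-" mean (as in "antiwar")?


Prefix: anti-
Example: antiwar (anti- + war)
Meaning = against


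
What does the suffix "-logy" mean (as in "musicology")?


Suffix: -logy
As in: musicology -> music + -logy, with a spelling change
Meaning = study of


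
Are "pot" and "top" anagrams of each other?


Word 1: "pot" → sorted: opt
Word 2: "top" → sorted: opt
Same letters? opt == opt
Anagram = Yes


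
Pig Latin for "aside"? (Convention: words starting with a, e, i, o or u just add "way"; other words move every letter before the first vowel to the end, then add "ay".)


Word: "aside"
Starts with vowel → add 'way'
Pig Latin = "asideway"


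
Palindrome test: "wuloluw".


Word: "wuloluw"
Reversed: "wuloluw"
Forward == Backward? wuloluw == wuloluw
Palindrome = Yes


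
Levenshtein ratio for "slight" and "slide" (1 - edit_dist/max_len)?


Word 1: "slight" (length 6)
Word 2: "slide" (length 5)
One optimal edit sequence:
  1. keep 's'
  2. keep 'l'
  3. keep 'i'
  4. delete 'g'  (+1)
  5. substitute 'h' -> 'd'  (+1)
  6. substitute 't' -> 'e'  (+1)
Edit distance = 3
Max length = max(6, 5) = 6
Similarity = 1 - 3/6
= 0.5000


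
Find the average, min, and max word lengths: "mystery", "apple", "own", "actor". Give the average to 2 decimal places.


Lengths: "mystery"=7, "apple"=5, "own"=3, "actor"=5
Sum = 20, Count = 4
Average = 20/4 = 5.00
= avg=5.00, min=3, max=7


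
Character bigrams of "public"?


Word: "public" (length 6)
Number of bigrams = 6 - 2 + 1 = 5
  Position 0: "pu"
  Position 1: "ub"
  Position 2: "bl"
  Position 3: "li"
  Position 4: "ic"
Bigrams = "pu", "ub", "bl", "li", "ic"


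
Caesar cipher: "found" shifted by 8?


Word: "found"
Shift: 8
Each letter → (letter + shift) mod 26:
  'f' (5) + 8 = 13 → 'n'
  'o' (14) + 8 = 22 → 'w'
  'u' (20) + 8 = 2 → 'c'
  'n' (13) + 8 = 21 → 'v'
  'd' (3) + 8 = 11 → 'l'
Result = "nwcvl"


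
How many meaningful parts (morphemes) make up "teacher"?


Word: "teacher"
Morphemes: teach | -er
Each morpheme carries meaning
= 2 morphemes


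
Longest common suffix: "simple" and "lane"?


Word 1: "simple"
Word 2: "lane"
Comparing from end:
  Pos -1: 'e' == 'e'
  Pos -2: 'l' != 'n' (stop)
LCS = "e" (length 1)


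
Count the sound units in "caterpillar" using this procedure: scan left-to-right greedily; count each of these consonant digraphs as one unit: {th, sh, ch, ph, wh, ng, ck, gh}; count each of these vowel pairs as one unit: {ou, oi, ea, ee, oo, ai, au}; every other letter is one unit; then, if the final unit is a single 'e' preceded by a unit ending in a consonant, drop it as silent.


Word: "caterpillar" (11 letters)
Left-to-right scan:
  1. 'c' (letter)
  2. 'a' (letter)
  3. 't' (letter)
  4. 'e' (letter)
  5. 'r' (letter)
  6. 'p' (letter)
  7. 'i' (letter)
  8. 'l' (letter)
  9. 'l' (letter)
  10. 'a' (letter)
  11. 'r' (letter)
Units from scan: 11
Sound units = 11 units


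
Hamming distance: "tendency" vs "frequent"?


Comparing character by character (same length = 8):
  Pos 0: 't' vs 'f' !=
  Pos 1: 'e' vs 'r' !=
  Pos 2: 'n' vs 'e' !=
  Pos 3: 'd' vs 'q' !=
  Pos 4: 'e' vs 'u' !=
  Pos 5: 'n' vs 'e' !=
  Pos 6: 'c' vs 'n' !=
  Pos 7: 'y' vs 't' !=
Hamming distance = 8


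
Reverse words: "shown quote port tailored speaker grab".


Original: "shown quote port tailored speaker grab"
Words (1..n): shown | quote | port | tailored | speaker | grab
Reversed (n..1): grab | speaker | tailored | port | quote | shown
Result = "grab speaker tailored port quote shown"


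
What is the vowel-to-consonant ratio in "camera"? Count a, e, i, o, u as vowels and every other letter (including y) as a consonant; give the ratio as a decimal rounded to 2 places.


Word: "camera"
Vowels (a,e,i,o,u): 3
Consonants: 3
Ratio = 3/3
= 1.00


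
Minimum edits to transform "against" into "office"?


Word 1: "against" (length 7)
Word 2: "office" (length 6)
One optimal edit sequence (insert/delete/substitute each cost 1):
  1. substitute 'a' -> 'o'  (+1)
  2. substitute 'g' -> 'f'  (+1)
  3. substitute 'a' -> 'f'  (+1)
  4. keep 'i'
  5. delete 'n'  (+1)
  6. substitute 's' -> 'c'  (+1)
  7. substitute 't' -> 'e'  (+1)
Total edit operations: 6
Edit distance = 6


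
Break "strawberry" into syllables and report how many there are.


Word: "strawberry"
Syllable breakdown: straw | ber | ry
Counting: 3 parts
= 3 syllables


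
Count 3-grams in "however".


Word: "however" (length 7)
Number of 3-grams = length - 3 + 1 = 7 - 3 + 1
= 5


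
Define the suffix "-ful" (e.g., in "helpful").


Suffix: -ful
Example: helpful = help + -ful
Meaning = full of


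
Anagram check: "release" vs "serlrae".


Word 1: "release" → sorted: aeeelrs
Word 2: "serlrae" → sorted: aeelrrs
Same letters? aeeelrs != aeelrrs
Anagram = No


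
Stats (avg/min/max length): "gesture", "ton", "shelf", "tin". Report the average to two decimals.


Lengths: "gesture"=7, "ton"=3, "shelf"=5, "tin"=3
Sum = 18, Count = 4
Average = 18/4 = 4.50
= avg=4.50, min=3, max=7


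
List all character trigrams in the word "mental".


Word: "mental" (length 6)
Number of trigrams = 6 - 3 + 1 = 4
  Position 0: "men"
  Position 1: "ent"
  Position 2: "nta"
  Position 3: "tal"
Trigrams = "men", "ent", "nta", "tal"


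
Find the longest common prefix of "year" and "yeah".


Word 1: "year"
Word 2: "yeah"
Comparing from start:
  Pos 0: 'y' == 'y'
  Pos 1: 'e' == 'e'
  Pos 2: 'a' == 'a'
  Pos 3: 'r' != 'h' (stop)
LCP = "yea" (length 3)


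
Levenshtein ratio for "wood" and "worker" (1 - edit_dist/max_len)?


Word 1: "wood" (length 4)
Word 2: "worker" (length 6)
One optimal edit sequence:
  1. keep 'w'
  2. keep 'o'
  3. insert 'r'  (+1)
  4. insert 'k'  (+1)
  5. substitute 'o' -> 'e'  (+1)
  6. substitute 'd' -> 'r'  (+1)
Edit distance = 4
Max length = max(4, 6) = 6
Similarity = 1 - 4/6
= 0.3333


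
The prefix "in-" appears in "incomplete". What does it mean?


Prefix: in-
Example: incomplete = in- + complete
Meaning = not / into


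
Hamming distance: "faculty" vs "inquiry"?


Comparing character by character (same length = 7):
  Pos 0: 'f' vs 'i' !=
  Pos 1: 'a' vs 'n' !=
  Pos 2: 'c' vs 'q' !=
  Pos 3: 'u' vs 'u' =
  Pos 4: 'l' vs 'i' !=
  Pos 5: 't' vs 'r' !=
  Pos 6: 'y' vs 'y' =
Hamming distance = 5


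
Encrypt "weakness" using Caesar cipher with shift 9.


Word: "weakness"
Shift: 9
Each letter → (letter + shift) mod 26:
  'w' (22) + 9 = 5 → 'f'
  'e' (4) + 9 = 13 → 'n'
  'a' (0) + 9 = 9 → 'j'
  'k' (10) + 9 = 19 → 't'
  'n' (13) + 9 = 22 → 'w'
  'e' (4) + 9 = 13 → 'n'
  's' (18) + 9 = 1 → 'b'
  's' (18) + 9 = 1 → 'b'
Result = "fnjtwnbb"


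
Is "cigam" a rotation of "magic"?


Word: "magic", Candidate: "cigam"
Method: check if candidate is substring of word+word
"magicmagic" contains "cigam"? No
Is rotation = No


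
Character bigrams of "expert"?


Word: "expert" (length 6)
Number of bigrams = 6 - 2 + 1 = 5
  Position 0: "ex"
  Position 1: "xp"
  Position 2: "pe"
  Position 3: "er"
  Position 4: "rt"
Bigrams = "ex", "xp", "pe", "er", "rt"


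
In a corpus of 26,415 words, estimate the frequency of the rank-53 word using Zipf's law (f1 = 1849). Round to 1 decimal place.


Zipf's law: f(r) = f(1) / r
f(1) = 1849
f(53) = 1849 / 53
= 34.9 occurrences


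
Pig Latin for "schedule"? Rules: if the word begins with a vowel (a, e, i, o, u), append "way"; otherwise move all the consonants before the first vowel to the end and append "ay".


Word: "schedule"
Starts with consonant(s) → move to end, add 'ay'
Consonant cluster: "sch"
Pig Latin = "eduleschay"


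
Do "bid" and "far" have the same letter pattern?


Pattern of "bid": [0, 1, 2]
Pattern of "far": [0, 1, 2]
Patterns match
Same pattern = Yes


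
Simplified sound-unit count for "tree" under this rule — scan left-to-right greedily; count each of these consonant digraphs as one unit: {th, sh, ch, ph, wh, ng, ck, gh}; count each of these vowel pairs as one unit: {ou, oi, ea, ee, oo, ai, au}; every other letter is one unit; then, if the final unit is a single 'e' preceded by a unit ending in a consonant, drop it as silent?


Word: "tree" (4 letters)
Left-to-right scan:
  (1) 't' (letter)
  (2) 'r' (letter)
  (3) 'ee' (vowel-pair)
Units from scan: 3
Sound units = 3 units


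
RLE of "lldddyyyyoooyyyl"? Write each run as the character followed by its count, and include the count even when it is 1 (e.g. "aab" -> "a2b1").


String: "lldddyyyyoooyyyl"
Scanning for consecutive runs:
  'l' x 2
  'd' x 3
  'y' x 4
  'o' x 3
  'y' x 3
  'l' x 1
RLE = "l2d3y4o3y3l1"


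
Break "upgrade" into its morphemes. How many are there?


Word: "upgrade"
Morphemes: up- | grade
Each morpheme carries meaning
= 2 morphemes


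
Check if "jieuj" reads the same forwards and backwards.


Word: "jieuj"
Reversed: "jueij"
Forward == Backward? jieuj != jueij
Palindrome = No


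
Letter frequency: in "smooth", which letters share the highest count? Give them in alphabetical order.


Word: "smooth"
Letter counts:
  'h': 1
  'm': 1
  'o': 2
  's': 1
  't': 1
Maximum count = 2
Most frequent = 'o' (2 times each)


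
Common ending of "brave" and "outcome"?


Word 1: "brave"
Word 2: "outcome"
Comparing from end:
  Pos -1: 'e' == 'e'
  Pos -2: 'v' != 'm' (stop)
LCS = "e" (length 1)


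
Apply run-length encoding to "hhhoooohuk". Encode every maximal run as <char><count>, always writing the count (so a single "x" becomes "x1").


String: "hhhoooohuk"
Scanning for consecutive runs:
  'h' x 3
  'o' x 4
  'h' x 1
  'u' x 1
  'k' x 1
RLE = "h3o4h1u1k1"


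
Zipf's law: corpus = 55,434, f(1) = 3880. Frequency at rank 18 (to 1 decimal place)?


Zipf's law: f(r) = f(1) / r
f(1) = 3880
f(18) = 3880 / 18
= 215.6 occurrences


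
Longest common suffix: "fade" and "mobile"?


Word 1: "fade"
Word 2: "mobile"
Comparing from end:
  Pos -1: 'e' == 'e'
  Pos -2: 'd' != 'l' (stop)
LCS = "e" (length 1)


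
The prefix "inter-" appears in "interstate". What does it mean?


Prefix: inter-
Example: interstate = inter- + state
Meaning = between


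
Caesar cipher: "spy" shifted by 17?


Word: "spy"
Shift: 17
Each letter → (letter + shift) mod 26:
  's' (18) + 17 = 9 → 'j'
  'p' (15) + 17 = 6 → 'g'
  'y' (24) + 17 = 15 → 'p'
Result = "jgp"


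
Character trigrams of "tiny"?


Word: "tiny" (length 4)
Number of trigrams = 4 - 3 + 1 = 2
  Position 0: "tin"
  Position 1: "iny"
Trigrams = "tin", "iny"


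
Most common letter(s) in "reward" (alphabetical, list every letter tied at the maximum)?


Word: "reward"
Letter counts:
  'a': 1
  'd': 1
  'e': 1
  'r': 2
  'w': 1
Maximum count = 2
Most frequent = 'r' (2 times each)


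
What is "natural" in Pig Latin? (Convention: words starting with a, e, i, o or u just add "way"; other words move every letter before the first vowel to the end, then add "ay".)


Word: "natural"
Starts with consonant(s) → move to end, add 'ay'
Consonant cluster: "n"
Pig Latin = "aturalnay"


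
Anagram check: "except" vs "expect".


Word 1: "except" → sorted: ceeptx
Word 2: "expect" → sorted: ceeptx
Same letters? ceeptx == ceeptx
Anagram = Yes


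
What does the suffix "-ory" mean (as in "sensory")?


Suffix: -ory
As in: sensory -> sense + -ory, with a spelling change
Meaning = relating to / place for


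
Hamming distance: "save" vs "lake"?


Comparing character by character (same length = 4):
  Pos 0: 's' vs 'l' !=
  Pos 1: 'a' vs 'a' =
  Pos 2: 'v' vs 'k' !=
  Pos 3: 'e' vs 'e' =
Hamming distance = 2


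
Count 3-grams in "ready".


Word: "ready" (length 5)
Number of 3-grams = length - 3 + 1 = 5 - 3 + 1
= 3


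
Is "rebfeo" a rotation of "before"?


Word: "before", Candidate: "rebfeo"
Method: check if candidate is substring of word+word
"beforebefore" contains "rebfeo"? No
Is rotation = No


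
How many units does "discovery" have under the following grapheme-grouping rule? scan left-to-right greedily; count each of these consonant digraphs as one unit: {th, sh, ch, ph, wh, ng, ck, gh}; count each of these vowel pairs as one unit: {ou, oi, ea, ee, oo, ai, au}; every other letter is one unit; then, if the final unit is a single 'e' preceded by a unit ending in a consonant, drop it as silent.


Word: "discovery" (9 letters)
Left-to-right scan:
  (1) 'd' (letter)
  (2) 'i' (letter)
  (3) 's' (letter)
  (4) 'c' (letter)
  (5) 'o' (letter)
  (6) 'v' (letter)
  (7) 'e' (letter)
  (8) 'r' (letter)
  (9) 'y' (letter)
Units from scan: 9
Sound units = 9 units


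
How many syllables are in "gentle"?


Word: "gentle"
Syllable breakdown: gen / tle
Counting: 2 parts
= 2 syllables


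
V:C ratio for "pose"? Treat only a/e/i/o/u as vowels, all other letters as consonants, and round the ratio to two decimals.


Word: "pose"
Vowels (a,e,i,o,u): 2
Consonants: 2
Ratio = 2/2
= 1.00


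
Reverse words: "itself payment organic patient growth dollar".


Original: "itself payment organic patient growth dollar"
Words (1..n): itself | payment | organic | patient | growth | dollar
Reversed (n..1): dollar | growth | patient | organic | payment | itself
Result = "dollar growth patient organic payment itself"


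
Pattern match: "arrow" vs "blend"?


Pattern of "arrow": [0, 1, 1, 2, 3]
Pattern of "blend": [0, 1, 2, 3, 4]
Patterns do not match
Same pattern = No


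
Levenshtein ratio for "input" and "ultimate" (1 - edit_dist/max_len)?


Word 1: "input" (length 5)
Word 2: "ultimate" (length 8)
One optimal edit sequence:
  1. insert 'u'  (+1)
  2. insert 'l'  (+1)
  3. insert 't'  (+1)
  4. keep 'i'
  5. substitute 'n' -> 'm'  (+1)
  6. substitute 'p' -> 'a'  (+1)
  7. substitute 'u' -> 't'  (+1)
  8. substitute 't' -> 'e'  (+1)
Edit distance = 7
Max length = max(5, 8) = 8
Similarity = 1 - 7/8
= 0.1250


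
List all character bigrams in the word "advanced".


Word: "advanced" (length 8)
Number of bigrams = 8 - 2 + 1 = 7
  Position 0: "ad"
  Position 1: "dv"
  Position 2: "va"
  Position 3: "an"
  Position 4: "nc"
  Position 5: "ce"
  Position 6: "ed"
Bigrams = "ad", "dv", "va", "an", "nc", "ce", "ed"


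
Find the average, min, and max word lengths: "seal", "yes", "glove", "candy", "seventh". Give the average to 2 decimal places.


Lengths: "seal"=4, "yes"=3, "glove"=5, "candy"=5, "seventh"=7
Sum = 24, Count = 5
Average = 24/5 = 4.80
= avg=4.80, min=3, max=7


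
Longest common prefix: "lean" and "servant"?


Word 1: "lean"
Word 2: "servant"
Comparing from start:
  Pos 0: 'l' != 's' (stop)
LCP = "" (length 0)


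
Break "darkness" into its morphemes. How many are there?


Word: "darkness"
Morphemes: dark + -ness
Each morpheme carries meaning
= 2 morphemes


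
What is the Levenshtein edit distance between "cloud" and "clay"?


Word 1: "cloud" (length 5)
Word 2: "clay" (length 4)
One optimal edit sequence (insert/delete/substitute each cost 1):
  1. keep 'c'
  2. keep 'l'
  3. delete 'o'  (+1)
  4. substitute 'u' -> 'a'  (+1)
  5. substitute 'd' -> 'y'  (+1)
Total edit operations: 3
Edit distance = 3


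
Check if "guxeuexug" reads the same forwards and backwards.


Word: "guxeuexug"
Reversed: "guxeuexug"
Forward == Backward? guxeuexug == guxeuexug
Palindrome = Yes


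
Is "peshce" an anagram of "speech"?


Word 1: "speech" → sorted: ceehps
Word 2: "peshce" → sorted: ceehps
Same letters? ceehps == ceehps
Anagram = Yes


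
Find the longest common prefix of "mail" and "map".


Word 1: "mail"
Word 2: "map"
Comparing from start:
  Pos 0: 'm' == 'm'
  Pos 1: 'a' == 'a'
  Pos 2: 'i' != 'p' (stop)
LCP = "ma" (length 2)


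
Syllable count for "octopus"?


Word: "octopus"
Syllable breakdown: oc / to / pus
Counting: 3 parts
= 3 syllables


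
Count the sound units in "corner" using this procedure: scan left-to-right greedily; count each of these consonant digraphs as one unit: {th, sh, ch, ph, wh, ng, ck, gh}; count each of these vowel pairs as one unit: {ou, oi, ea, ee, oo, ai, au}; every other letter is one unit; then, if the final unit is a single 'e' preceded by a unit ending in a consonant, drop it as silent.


Word: "corner" (6 letters)
Left-to-right scan:
  1. 'c' (letter)
  2. 'o' (letter)
  3. 'r' (letter)
  4. 'n' (letter)
  5. 'e' (letter)
  6. 'r' (letter)
Units from scan: 6
Sound units = 6 units


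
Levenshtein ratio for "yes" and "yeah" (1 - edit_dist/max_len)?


Word 1: "yes" (length 3)
Word 2: "yeah" (length 4)
One optimal edit sequence:
  1. keep 'y'
  2. keep 'e'
  3. insert 'a'  (+1)
  4. substitute 's' -> 'h'  (+1)
Edit distance = 2
Max length = max(3, 4) = 4
Similarity = 1 - 2/4
= 0.5000
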